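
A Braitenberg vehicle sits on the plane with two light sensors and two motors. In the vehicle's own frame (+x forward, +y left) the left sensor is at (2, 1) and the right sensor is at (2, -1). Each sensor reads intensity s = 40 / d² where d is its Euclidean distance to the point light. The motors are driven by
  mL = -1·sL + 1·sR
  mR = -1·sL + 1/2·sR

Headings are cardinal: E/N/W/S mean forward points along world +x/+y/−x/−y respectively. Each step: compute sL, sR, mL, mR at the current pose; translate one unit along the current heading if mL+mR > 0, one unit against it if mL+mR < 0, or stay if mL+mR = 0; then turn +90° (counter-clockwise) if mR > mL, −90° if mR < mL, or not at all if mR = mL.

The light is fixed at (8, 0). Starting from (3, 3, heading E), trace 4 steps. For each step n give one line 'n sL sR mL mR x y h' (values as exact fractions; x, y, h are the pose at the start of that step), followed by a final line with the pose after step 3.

n=0: pose=(3,3,E); sL=8/5, sR=40/13; mL=96/65, mR=-4/65; mL+mR=92/65 → advance +1; mR−mL=-20/13 → turn -1·90°
n=1: pose=(4,3,S); sL=4, sR=20/13; mL=-32/13, mR=-42/13; mL+mR=-74/13 → advance -1; mR−mL=-10/13 → turn -1·90°
n=2: pose=(4,4,W); sL=8/9, sR=40/61; mL=-128/549, mR=-308/549; mL+mR=-436/549 → advance -1; mR−mL=-20/61 → turn -1·90°
n=3: pose=(5,4,N); sL=10/13, sR=1; mL=3/13, mR=-7/26; mL+mR=-1/26 → advance -1; mR−mL=-1/2 → turn -1·90°

0 8/5 40/13 96/65 -4/65 3 3 E
1 4 20/13 -32/13 -42/13 4 3 S
2 8/9 40/61 -128/549 -308/549 4 4 W
3 10/13 1 3/13 -7/26 5 4 N
final 5 3 E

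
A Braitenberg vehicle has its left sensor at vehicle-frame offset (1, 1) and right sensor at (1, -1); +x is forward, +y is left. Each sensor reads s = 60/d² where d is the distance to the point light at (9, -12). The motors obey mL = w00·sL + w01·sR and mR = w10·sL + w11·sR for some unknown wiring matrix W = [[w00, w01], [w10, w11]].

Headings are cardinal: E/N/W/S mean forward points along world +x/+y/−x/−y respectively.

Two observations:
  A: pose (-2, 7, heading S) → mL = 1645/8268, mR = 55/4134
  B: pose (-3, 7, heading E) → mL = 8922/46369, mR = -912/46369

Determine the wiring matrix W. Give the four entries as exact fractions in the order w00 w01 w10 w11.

1/2 1 1 -1

obs A: pose=(-2,7,S) → sL=15/106, sR=5/39, mL=1645/8268, mR=55/4134
obs B: pose=(-3,7,E) → sL=60/521, sR=12/89, mL=8922/46369, mR=-912/46369
sensor matrix S = [[15/106, 5/39], [60/521, 12/89]]; det S = 137870/31948241
solve [mL_A; mL_B] = S·[w00; w01] and [mR_A; mR_B] = S·[w10; w11]:
  w00 = 1/2, w01 = 1, w10 = 1, w11 = -1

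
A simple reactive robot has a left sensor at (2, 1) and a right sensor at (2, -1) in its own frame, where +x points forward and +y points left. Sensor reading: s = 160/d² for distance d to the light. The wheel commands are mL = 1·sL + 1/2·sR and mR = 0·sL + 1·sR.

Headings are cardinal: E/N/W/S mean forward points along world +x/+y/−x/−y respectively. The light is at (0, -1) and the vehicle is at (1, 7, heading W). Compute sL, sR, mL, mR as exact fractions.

16/5 80/41 856/205 80/41

left sensor world pos  = (-1, 6); dL² = 50
right sensor world pos = (-1, 8); dR² = 82
sL = 160/50 = 16/5
sR = 160/82 = 80/41
mL = 1·sL + 1/2·sR = 856/205
mR = 0·sL + 1·sR = 80/41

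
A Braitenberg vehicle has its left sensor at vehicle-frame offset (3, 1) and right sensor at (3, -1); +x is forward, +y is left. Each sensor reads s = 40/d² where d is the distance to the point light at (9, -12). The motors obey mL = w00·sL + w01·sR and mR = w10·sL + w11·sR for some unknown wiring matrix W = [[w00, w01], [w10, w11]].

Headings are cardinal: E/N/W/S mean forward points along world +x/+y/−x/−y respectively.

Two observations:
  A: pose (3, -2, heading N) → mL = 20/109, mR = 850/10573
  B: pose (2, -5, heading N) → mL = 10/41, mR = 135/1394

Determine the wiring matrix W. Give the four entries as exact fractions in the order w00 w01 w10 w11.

obs A: pose=(3,-2,N) → sL=20/109, sR=20/97, mL=20/109, mR=850/10573
obs B: pose=(2,-5,N) → sL=10/41, sR=5/17, mL=10/41, mR=135/1394
sensor matrix S = [[20/109, 20/97], [10/41, 5/17]]; det S = 27100/7369381
solve [mL_A; mL_B] = S·[w00; w01] and [mR_A; mR_B] = S·[w10; w11]:
  w00 = 1, w01 = 0, w10 = 1, w11 = -1/2

1 0 1 -1/2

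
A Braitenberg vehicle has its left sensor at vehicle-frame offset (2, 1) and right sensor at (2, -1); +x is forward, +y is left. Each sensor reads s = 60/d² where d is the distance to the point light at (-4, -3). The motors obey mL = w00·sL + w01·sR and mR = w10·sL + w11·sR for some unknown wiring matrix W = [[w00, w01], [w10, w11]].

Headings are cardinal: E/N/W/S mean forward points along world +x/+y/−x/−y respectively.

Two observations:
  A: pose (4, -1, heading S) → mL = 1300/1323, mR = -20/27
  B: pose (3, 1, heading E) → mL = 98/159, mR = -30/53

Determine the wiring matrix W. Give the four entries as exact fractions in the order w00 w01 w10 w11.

1/2 1/2 -1 0

obs A: pose=(4,-1,S) → sL=20/27, sR=60/49, mL=1300/1323, mR=-20/27
obs B: pose=(3,1,E) → sL=30/53, sR=2/3, mL=98/159, mR=-30/53
sensor matrix S = [[20/27, 60/49], [30/53, 2/3]]; det S = -41920/210357
solve [mL_A; mL_B] = S·[w00; w01] and [mR_A; mR_B] = S·[w10; w11]:
  w00 = 1/2, w01 = 1/2, w10 = -1, w11 = 0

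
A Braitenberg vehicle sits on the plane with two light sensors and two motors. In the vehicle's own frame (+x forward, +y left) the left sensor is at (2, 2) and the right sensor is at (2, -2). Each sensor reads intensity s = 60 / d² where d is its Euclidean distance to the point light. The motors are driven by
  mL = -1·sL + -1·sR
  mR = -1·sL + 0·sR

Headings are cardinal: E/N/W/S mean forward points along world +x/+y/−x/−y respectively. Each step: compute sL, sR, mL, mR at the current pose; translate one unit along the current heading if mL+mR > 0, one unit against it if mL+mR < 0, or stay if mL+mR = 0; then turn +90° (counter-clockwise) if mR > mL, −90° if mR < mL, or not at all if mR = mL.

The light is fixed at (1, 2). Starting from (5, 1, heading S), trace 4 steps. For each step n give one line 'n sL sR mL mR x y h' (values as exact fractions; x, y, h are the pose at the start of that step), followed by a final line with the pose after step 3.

0 4/3 60/13 -232/39 -4/3 5 1 S
1 3/2 3/2 -3 -3/2 5 2 E
2 12 60/29 -408/29 -12 4 2 N
3 6 30 -36 -6 4 1 W
final 5 1 S

n=0: pose=(5,1,S); sL=4/3, sR=60/13; mL=-232/39, mR=-4/3; mL+mR=-284/39 → advance -1; mR−mL=60/13 → turn +1·90°
n=1: pose=(5,2,E); sL=3/2, sR=3/2; mL=-3, mR=-3/2; mL+mR=-9/2 → advance -1; mR−mL=3/2 → turn +1·90°
n=2: pose=(4,2,N); sL=12, sR=60/29; mL=-408/29, mR=-12; mL+mR=-756/29 → advance -1; mR−mL=60/29 → turn +1·90°
n=3: pose=(4,1,W); sL=6, sR=30; mL=-36, mR=-6; mL+mR=-42 → advance -1; mR−mL=30 → turn +1·90°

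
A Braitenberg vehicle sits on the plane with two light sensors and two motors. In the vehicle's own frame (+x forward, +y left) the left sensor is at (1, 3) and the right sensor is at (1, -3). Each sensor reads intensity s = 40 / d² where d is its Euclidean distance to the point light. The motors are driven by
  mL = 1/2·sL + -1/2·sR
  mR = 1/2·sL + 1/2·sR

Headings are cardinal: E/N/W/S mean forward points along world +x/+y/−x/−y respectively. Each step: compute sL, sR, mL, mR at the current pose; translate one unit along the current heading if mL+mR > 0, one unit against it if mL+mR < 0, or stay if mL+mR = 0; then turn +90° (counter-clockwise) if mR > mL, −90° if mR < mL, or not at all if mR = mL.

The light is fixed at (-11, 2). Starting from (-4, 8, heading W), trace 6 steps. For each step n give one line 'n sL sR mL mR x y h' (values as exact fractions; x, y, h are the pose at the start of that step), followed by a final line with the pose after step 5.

0 8/9 40/117 32/117 8/13 -4 8 W
1 20/53 20/17 -360/901 700/901 -5 8 S
2 40/113 40/53 -1200/5989 3320/5989 -5 7 E
3 10/13 5/17 105/442 235/442 -4 7 N
4 8/9 40/117 32/117 8/13 -4 8 W
5 20/53 20/17 -360/901 700/901 -5 8 S
final -5 7 E

n=0: pose=(-4,8,W); sL=8/9, sR=40/117; mL=32/117, mR=8/13; mL+mR=8/9 → advance +1; mR−mL=40/117 → turn +1·90°
n=1: pose=(-5,8,S); sL=20/53, sR=20/17; mL=-360/901, mR=700/901; mL+mR=20/53 → advance +1; mR−mL=20/17 → turn +1·90°
n=2: pose=(-5,7,E); sL=40/113, sR=40/53; mL=-1200/5989, mR=3320/5989; mL+mR=40/113 → advance +1; mR−mL=40/53 → turn +1·90°
n=3: pose=(-4,7,N); sL=10/13, sR=5/17; mL=105/442, mR=235/442; mL+mR=10/13 → advance +1; mR−mL=5/17 → turn +1·90°
n=4: pose=(-4,8,W); sL=8/9, sR=40/117; mL=32/117, mR=8/13; mL+mR=8/9 → advance +1; mR−mL=40/117 → turn +1·90°
n=5: pose=(-5,8,S); sL=20/53, sR=20/17; mL=-360/901, mR=700/901; mL+mR=20/53 → advance +1; mR−mL=20/17 → turn +1·90°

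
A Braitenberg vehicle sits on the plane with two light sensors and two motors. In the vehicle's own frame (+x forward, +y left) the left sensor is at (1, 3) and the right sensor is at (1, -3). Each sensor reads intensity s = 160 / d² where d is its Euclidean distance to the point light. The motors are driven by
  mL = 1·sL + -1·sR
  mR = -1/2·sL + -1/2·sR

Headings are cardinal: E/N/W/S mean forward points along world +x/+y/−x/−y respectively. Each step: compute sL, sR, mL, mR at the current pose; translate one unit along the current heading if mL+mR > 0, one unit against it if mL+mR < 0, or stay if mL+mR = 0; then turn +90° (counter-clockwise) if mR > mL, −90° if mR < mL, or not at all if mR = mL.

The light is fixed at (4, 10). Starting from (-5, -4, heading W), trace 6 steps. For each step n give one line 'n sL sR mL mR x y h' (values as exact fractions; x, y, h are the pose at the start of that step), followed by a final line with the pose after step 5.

n=0: pose=(-5,-4,W); sL=160/389, sR=160/221; mL=-26880/85969, mR=-48800/85969; mL+mR=-75680/85969 → advance -1; mR−mL=-21920/85969 → turn -1·90°
n=1: pose=(-4,-4,N); sL=16/29, sR=80/97; mL=-768/2813, mR=-1936/2813; mL+mR=-2704/2813 → advance -1; mR−mL=-1168/2813 → turn -1·90°
n=2: pose=(-4,-5,E); sL=160/193, sR=160/373; mL=28800/71989, mR=-45280/71989; mL+mR=-16480/71989 → advance -1; mR−mL=-74080/71989 → turn -1·90°
n=3: pose=(-5,-5,S); sL=40/73, sR=2/5; mL=54/365, mR=-173/365; mL+mR=-119/365 → advance -1; mR−mL=-227/365 → turn -1·90°
n=4: pose=(-5,-4,W); sL=160/389, sR=160/221; mL=-26880/85969, mR=-48800/85969; mL+mR=-75680/85969 → advance -1; mR−mL=-21920/85969 → turn -1·90°
n=5: pose=(-4,-4,N); sL=16/29, sR=80/97; mL=-768/2813, mR=-1936/2813; mL+mR=-2704/2813 → advance -1; mR−mL=-1168/2813 → turn -1·90°

0 160/389 160/221 -26880/85969 -48800/85969 -5 -4 W
1 16/29 80/97 -768/2813 -1936/2813 -4 -4 N
2 160/193 160/373 28800/71989 -45280/71989 -4 -5 E
3 40/73 2/5 54/365 -173/365 -5 -5 S
4 160/389 160/221 -26880/85969 -48800/85969 -5 -4 W
5 16/29 80/97 -768/2813 -1936/2813 -4 -4 N
final -4 -5 E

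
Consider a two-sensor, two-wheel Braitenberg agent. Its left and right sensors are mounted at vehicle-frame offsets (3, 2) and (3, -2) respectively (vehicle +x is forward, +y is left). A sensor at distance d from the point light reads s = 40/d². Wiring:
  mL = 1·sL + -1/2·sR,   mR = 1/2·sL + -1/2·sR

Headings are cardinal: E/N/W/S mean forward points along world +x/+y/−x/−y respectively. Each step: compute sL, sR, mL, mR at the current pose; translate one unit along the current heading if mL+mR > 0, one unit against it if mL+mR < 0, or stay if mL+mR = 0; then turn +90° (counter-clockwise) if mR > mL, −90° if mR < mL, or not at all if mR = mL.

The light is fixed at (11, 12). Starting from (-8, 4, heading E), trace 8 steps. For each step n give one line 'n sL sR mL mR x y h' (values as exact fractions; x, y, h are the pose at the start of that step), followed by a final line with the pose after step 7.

n=0: pose=(-8,4,E); sL=10/73, sR=10/89; mL=525/6497, mR=80/6497; mL+mR=605/6497 → advance +1; mR−mL=-5/73 → turn -1·90°
n=1: pose=(-7,4,S); sL=40/377, sR=40/521; mL=13300/196417, mR=2880/196417; mL+mR=16180/196417 → advance +1; mR−mL=-20/377 → turn -1·90°
n=2: pose=(-7,3,W); sL=20/281, sR=4/49; mL=418/13769, mR=-72/13769; mL+mR=346/13769 → advance +1; mR−mL=-10/281 → turn -1·90°
n=3: pose=(-8,3,N); sL=40/477, sR=8/65; mL=692/31005, mR=-608/31005; mL+mR=28/10335 → advance +1; mR−mL=-20/477 → turn -1·90°
n=4: pose=(-8,4,E); sL=10/73, sR=10/89; mL=525/6497, mR=80/6497; mL+mR=605/6497 → advance +1; mR−mL=-5/73 → turn -1·90°
n=5: pose=(-7,4,S); sL=40/377, sR=40/521; mL=13300/196417, mR=2880/196417; mL+mR=16180/196417 → advance +1; mR−mL=-20/377 → turn -1·90°
n=6: pose=(-7,3,W); sL=20/281, sR=4/49; mL=418/13769, mR=-72/13769; mL+mR=346/13769 → advance +1; mR−mL=-10/281 → turn -1·90°
n=7: pose=(-8,3,N); sL=40/477, sR=8/65; mL=692/31005, mR=-608/31005; mL+mR=28/10335 → advance +1; mR−mL=-20/477 → turn -1·90°

0 10/73 10/89 525/6497 80/6497 -8 4 E
1 40/377 40/521 13300/196417 2880/196417 -7 4 S
2 20/281 4/49 418/13769 -72/13769 -7 3 W
3 40/477 8/65 692/31005 -608/31005 -8 3 N
4 10/73 10/89 525/6497 80/6497 -8 4 E
5 40/377 40/521 13300/196417 2880/196417 -7 4 S
6 20/281 4/49 418/13769 -72/13769 -7 3 W
7 40/477 8/65 692/31005 -608/31005 -8 3 N
final -8 4 E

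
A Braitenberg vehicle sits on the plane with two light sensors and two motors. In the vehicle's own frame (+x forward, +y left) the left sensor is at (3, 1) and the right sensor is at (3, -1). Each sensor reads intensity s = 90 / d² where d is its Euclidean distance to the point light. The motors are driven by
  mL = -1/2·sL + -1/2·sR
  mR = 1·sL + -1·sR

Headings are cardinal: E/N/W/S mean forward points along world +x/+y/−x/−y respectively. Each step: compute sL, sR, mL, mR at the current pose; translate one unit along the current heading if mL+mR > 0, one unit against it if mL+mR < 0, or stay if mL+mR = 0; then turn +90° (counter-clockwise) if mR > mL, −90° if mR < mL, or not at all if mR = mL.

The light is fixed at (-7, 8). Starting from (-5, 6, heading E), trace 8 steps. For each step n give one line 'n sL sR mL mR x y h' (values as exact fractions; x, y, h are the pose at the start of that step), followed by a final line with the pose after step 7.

0 45/13 45/17 -675/221 180/221 -5 6 E
1 90 18 -54 72 -6 6 N
2 45/4 45/2 -135/8 -45/4 -6 7 W
3 18/5 90/17 -378/85 -144/85 -5 7 S
4 45/13 45/13 -45/13 0 -5 8 E
5 10 90/13 -110/13 40/13 -6 8 N
6 45/4 45/2 -135/8 -45/4 -6 7 W
7 18/5 90/17 -378/85 -144/85 -5 7 S
final -5 8 E

n=0: pose=(-5,6,E); sL=45/13, sR=45/17; mL=-675/221, mR=180/221; mL+mR=-495/221 → advance -1; mR−mL=855/221 → turn +1·90°
n=1: pose=(-6,6,N); sL=90, sR=18; mL=-54, mR=72; mL+mR=18 → advance +1; mR−mL=126 → turn +1·90°
n=2: pose=(-6,7,W); sL=45/4, sR=45/2; mL=-135/8, mR=-45/4; mL+mR=-225/8 → advance -1; mR−mL=45/8 → turn +1·90°
n=3: pose=(-5,7,S); sL=18/5, sR=90/17; mL=-378/85, mR=-144/85; mL+mR=-522/85 → advance -1; mR−mL=234/85 → turn +1·90°
n=4: pose=(-5,8,E); sL=45/13, sR=45/13; mL=-45/13, mR=0; mL+mR=-45/13 → advance -1; mR−mL=45/13 → turn +1·90°
n=5: pose=(-6,8,N); sL=10, sR=90/13; mL=-110/13, mR=40/13; mL+mR=-70/13 → advance -1; mR−mL=150/13 → turn +1·90°
n=6: pose=(-6,7,W); sL=45/4, sR=45/2; mL=-135/8, mR=-45/4; mL+mR=-225/8 → advance -1; mR−mL=45/8 → turn +1·90°
n=7: pose=(-5,7,S); sL=18/5, sR=90/17; mL=-378/85, mR=-144/85; mL+mR=-522/85 → advance -1; mR−mL=234/85 → turn +1·90°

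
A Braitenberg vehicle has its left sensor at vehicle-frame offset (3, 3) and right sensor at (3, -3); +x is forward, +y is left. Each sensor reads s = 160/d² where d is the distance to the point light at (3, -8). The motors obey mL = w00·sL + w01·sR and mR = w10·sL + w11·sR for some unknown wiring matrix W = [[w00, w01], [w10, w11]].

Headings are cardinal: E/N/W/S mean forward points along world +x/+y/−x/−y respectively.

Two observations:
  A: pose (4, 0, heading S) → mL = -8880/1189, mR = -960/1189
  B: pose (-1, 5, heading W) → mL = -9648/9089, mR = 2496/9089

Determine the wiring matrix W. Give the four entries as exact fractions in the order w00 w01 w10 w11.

obs A: pose=(4,0,S) → sL=160/41, sR=160/29, mL=-8880/1189, mR=-960/1189
obs B: pose=(-1,5,W) → sL=160/149, sR=32/61, mL=-9648/9089, mR=2496/9089
sensor matrix S = [[160/41, 160/29], [160/149, 32/61]]; det S = -41902080/10806821
solve [mL_A; mL_B] = S·[w00; w01] and [mR_A; mR_B] = S·[w10; w11]:
  w00 = -1/2, w01 = -1, w10 = 1/2, w11 = -1/2

-1/2 -1 1/2 -1/2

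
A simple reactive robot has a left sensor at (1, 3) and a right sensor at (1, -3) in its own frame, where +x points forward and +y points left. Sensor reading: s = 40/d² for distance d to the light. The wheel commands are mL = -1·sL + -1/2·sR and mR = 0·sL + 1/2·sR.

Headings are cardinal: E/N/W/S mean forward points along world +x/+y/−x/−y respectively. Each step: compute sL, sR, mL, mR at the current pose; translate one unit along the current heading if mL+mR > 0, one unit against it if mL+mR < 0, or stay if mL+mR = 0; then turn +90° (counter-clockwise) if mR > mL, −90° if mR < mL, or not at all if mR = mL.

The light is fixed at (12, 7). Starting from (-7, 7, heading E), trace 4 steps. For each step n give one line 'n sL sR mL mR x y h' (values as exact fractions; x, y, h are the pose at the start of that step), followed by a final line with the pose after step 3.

0 40/333 40/333 -20/111 20/333 -7 7 E
1 4/53 4/29 -222/1537 2/29 -8 7 N
2 40/457 8/89 -5388/40673 4/89 -8 6 W
3 2/13 5/61 -309/1586 5/122 -7 6 S
final -7 7 E

n=0: pose=(-7,7,E); sL=40/333, sR=40/333; mL=-20/111, mR=20/333; mL+mR=-40/333 → advance -1; mR−mL=80/333 → turn +1·90°
n=1: pose=(-8,7,N); sL=4/53, sR=4/29; mL=-222/1537, mR=2/29; mL+mR=-4/53 → advance -1; mR−mL=328/1537 → turn +1·90°
n=2: pose=(-8,6,W); sL=40/457, sR=8/89; mL=-5388/40673, mR=4/89; mL+mR=-40/457 → advance -1; mR−mL=7216/40673 → turn +1·90°
n=3: pose=(-7,6,S); sL=2/13, sR=5/61; mL=-309/1586, mR=5/122; mL+mR=-2/13 → advance -1; mR−mL=187/793 → turn +1·90°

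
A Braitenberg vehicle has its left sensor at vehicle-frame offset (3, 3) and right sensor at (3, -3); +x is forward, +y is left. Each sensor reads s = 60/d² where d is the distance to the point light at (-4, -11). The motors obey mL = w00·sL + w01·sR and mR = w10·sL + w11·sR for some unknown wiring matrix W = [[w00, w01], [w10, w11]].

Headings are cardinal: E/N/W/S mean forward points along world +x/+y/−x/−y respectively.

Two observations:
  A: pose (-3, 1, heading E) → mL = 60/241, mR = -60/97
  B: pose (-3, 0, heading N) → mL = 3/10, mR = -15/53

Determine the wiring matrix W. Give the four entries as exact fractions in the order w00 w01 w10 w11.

1 0 0 -1

obs A: pose=(-3,1,E) → sL=60/241, sR=60/97, mL=60/241, mR=-60/97
obs B: pose=(-3,0,N) → sL=3/10, sR=15/53, mL=3/10, mR=-15/53
sensor matrix S = [[60/241, 60/97], [3/10, 15/53]]; det S = -142614/1238981
solve [mL_A; mL_B] = S·[w00; w01] and [mR_A; mR_B] = S·[w10; w11]:
  w00 = 1, w01 = 0, w10 = 0, w11 = -1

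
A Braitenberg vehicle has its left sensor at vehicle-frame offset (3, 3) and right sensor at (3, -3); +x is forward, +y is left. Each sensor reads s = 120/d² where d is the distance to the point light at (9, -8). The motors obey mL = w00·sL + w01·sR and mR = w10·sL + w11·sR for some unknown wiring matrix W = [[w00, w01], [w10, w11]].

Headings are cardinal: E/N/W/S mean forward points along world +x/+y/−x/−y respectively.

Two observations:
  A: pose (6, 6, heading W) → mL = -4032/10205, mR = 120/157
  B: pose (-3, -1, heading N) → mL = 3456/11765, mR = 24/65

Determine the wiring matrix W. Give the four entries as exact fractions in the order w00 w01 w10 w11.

obs A: pose=(6,6,W) → sL=120/157, sR=24/65, mL=-4032/10205, mR=120/157
obs B: pose=(-3,-1,N) → sL=24/65, sR=120/181, mL=3456/11765, mR=24/65
sensor matrix S = [[120/157, 24/65], [24/65, 120/181]]; det S = 44471808/120061825
solve [mL_A; mL_B] = S·[w00; w01] and [mR_A; mR_B] = S·[w10; w11]:
  w00 = -1, w01 = 1, w10 = 1, w11 = 0

-1 1 1 0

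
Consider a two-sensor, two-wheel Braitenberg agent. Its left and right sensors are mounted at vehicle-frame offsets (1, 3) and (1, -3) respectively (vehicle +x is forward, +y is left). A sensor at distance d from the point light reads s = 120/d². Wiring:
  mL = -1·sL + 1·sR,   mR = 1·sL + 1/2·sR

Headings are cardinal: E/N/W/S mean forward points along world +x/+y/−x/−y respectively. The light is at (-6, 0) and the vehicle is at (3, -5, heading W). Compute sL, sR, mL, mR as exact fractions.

15/16 30/17 225/272 495/272

left sensor world pos  = (2, -8); dL² = 128
right sensor world pos = (2, -2); dR² = 68
sL = 120/128 = 15/16
sR = 120/68 = 30/17
mL = -1·sL + 1·sR = 225/272
mR = 1·sL + 1/2·sR = 495/272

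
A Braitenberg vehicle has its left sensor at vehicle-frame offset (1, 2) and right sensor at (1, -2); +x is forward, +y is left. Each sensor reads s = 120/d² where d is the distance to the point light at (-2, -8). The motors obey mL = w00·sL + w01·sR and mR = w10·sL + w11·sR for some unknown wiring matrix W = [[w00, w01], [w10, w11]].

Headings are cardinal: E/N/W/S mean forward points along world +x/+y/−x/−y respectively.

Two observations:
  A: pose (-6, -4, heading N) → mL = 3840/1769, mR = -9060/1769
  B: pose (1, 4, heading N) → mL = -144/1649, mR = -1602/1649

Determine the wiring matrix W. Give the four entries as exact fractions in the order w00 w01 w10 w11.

-1 1 -1/2 -1

obs A: pose=(-6,-4,N) → sL=120/61, sR=120/29, mL=3840/1769, mR=-9060/1769
obs B: pose=(1,4,N) → sL=12/17, sR=60/97, mL=-144/1649, mR=-1602/1649
sensor matrix S = [[120/61, 120/29], [12/17, 60/97]]; det S = -4970880/2917081
solve [mL_A; mL_B] = S·[w00; w01] and [mR_A; mR_B] = S·[w10; w11]:
  w00 = -1, w01 = 1, w10 = -1/2, w11 = -1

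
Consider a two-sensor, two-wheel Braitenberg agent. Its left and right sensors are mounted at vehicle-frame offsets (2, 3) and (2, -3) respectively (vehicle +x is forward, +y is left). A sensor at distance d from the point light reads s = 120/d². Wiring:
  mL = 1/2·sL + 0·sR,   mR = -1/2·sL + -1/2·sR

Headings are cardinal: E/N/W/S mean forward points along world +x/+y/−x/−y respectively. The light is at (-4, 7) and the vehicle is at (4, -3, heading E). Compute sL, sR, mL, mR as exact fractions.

left sensor world pos  = (6, 0); dL² = 149
right sensor world pos = (6, -6); dR² = 269
sL = 120/149 = 120/149
sR = 120/269 = 120/269
mL = 1/2·sL + 0·sR = 60/149
mR = -1/2·sL + -1/2·sR = -25080/40081

120/149 120/269 60/149 -25080/40081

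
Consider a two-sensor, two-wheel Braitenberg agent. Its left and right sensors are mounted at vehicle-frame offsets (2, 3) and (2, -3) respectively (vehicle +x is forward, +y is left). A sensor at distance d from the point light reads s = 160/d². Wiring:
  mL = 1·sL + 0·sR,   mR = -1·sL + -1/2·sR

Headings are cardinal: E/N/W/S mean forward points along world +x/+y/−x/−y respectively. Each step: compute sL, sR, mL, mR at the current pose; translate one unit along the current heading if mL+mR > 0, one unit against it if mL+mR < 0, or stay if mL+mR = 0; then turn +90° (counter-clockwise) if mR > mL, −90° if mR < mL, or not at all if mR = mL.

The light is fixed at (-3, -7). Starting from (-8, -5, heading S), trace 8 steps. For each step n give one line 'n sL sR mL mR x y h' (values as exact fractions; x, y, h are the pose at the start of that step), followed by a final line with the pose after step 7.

0 40 5/2 40 -165/4 -8 -5 S
1 160/49 32/17 160/49 -3504/833 -8 -4 W
2 80/37 80/13 80/37 -2520/481 -7 -4 N
3 160/29 32 160/29 -624/29 -7 -5 E
4 40 5/2 40 -165/4 -8 -5 S
5 160/49 32/17 160/49 -3504/833 -8 -4 W
6 80/37 80/13 80/37 -2520/481 -7 -4 N
7 160/29 32 160/29 -624/29 -7 -5 E
final -8 -5 S

n=0: pose=(-8,-5,S); sL=40, sR=5/2; mL=40, mR=-165/4; mL+mR=-5/4 → advance -1; mR−mL=-325/4 → turn -1·90°
n=1: pose=(-8,-4,W); sL=160/49, sR=32/17; mL=160/49, mR=-3504/833; mL+mR=-16/17 → advance -1; mR−mL=-6224/833 → turn -1·90°
n=2: pose=(-7,-4,N); sL=80/37, sR=80/13; mL=80/37, mR=-2520/481; mL+mR=-40/13 → advance -1; mR−mL=-3560/481 → turn -1·90°
n=3: pose=(-7,-5,E); sL=160/29, sR=32; mL=160/29, mR=-624/29; mL+mR=-16 → advance -1; mR−mL=-784/29 → turn -1·90°
n=4: pose=(-8,-5,S); sL=40, sR=5/2; mL=40, mR=-165/4; mL+mR=-5/4 → advance -1; mR−mL=-325/4 → turn -1·90°
n=5: pose=(-8,-4,W); sL=160/49, sR=32/17; mL=160/49, mR=-3504/833; mL+mR=-16/17 → advance -1; mR−mL=-6224/833 → turn -1·90°
n=6: pose=(-7,-4,N); sL=80/37, sR=80/13; mL=80/37, mR=-2520/481; mL+mR=-40/13 → advance -1; mR−mL=-3560/481 → turn -1·90°
n=7: pose=(-7,-5,E); sL=160/29, sR=32; mL=160/29, mR=-624/29; mL+mR=-16 → advance -1; mR−mL=-784/29 → turn -1·90°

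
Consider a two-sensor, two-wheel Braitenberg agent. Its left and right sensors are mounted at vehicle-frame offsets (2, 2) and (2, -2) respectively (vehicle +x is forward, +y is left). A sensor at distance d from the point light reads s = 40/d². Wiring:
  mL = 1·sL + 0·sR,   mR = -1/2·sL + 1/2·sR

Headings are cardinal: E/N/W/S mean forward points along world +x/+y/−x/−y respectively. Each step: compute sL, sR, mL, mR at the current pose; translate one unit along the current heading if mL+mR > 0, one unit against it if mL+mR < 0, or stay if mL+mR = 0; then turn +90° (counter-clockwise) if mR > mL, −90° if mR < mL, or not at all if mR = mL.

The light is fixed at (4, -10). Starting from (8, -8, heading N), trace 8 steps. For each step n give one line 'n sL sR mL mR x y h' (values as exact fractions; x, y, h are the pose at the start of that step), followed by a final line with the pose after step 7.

n=0: pose=(8,-8,N); sL=2, sR=10/13; mL=2, mR=-8/13; mL+mR=18/13 → advance +1; mR−mL=-34/13 → turn -1·90°
n=1: pose=(8,-7,E); sL=40/61, sR=40/37; mL=40/61, mR=480/2257; mL+mR=1960/2257 → advance +1; mR−mL=-1000/2257 → turn -1·90°
n=2: pose=(9,-7,S); sL=4/5, sR=4; mL=4/5, mR=8/5; mL+mR=12/5 → advance +1; mR−mL=4/5 → turn +1·90°
n=3: pose=(9,-8,E); sL=8/13, sR=40/49; mL=8/13, mR=64/637; mL+mR=456/637 → advance +1; mR−mL=-328/637 → turn -1·90°
n=4: pose=(10,-8,S); sL=5/8, sR=5/2; mL=5/8, mR=15/16; mL+mR=25/16 → advance +1; mR−mL=5/16 → turn +1·90°
n=5: pose=(10,-9,E); sL=40/73, sR=8/13; mL=40/73, mR=32/949; mL+mR=552/949 → advance +1; mR−mL=-488/949 → turn -1·90°
n=6: pose=(11,-9,S); sL=20/41, sR=20/13; mL=20/41, mR=280/533; mL+mR=540/533 → advance +1; mR−mL=20/533 → turn +1·90°
n=7: pose=(11,-10,E); sL=8/17, sR=8/17; mL=8/17, mR=0; mL+mR=8/17 → advance +1; mR−mL=-8/17 → turn -1·90°

0 2 10/13 2 -8/13 8 -8 N
1 40/61 40/37 40/61 480/2257 8 -7 E
2 4/5 4 4/5 8/5 9 -7 S
3 8/13 40/49 8/13 64/637 9 -8 E
4 5/8 5/2 5/8 15/16 10 -8 S
5 40/73 8/13 40/73 32/949 10 -9 E
6 20/41 20/13 20/41 280/533 11 -9 S
7 8/17 8/17 8/17 0 11 -10 E
final 12 -10 S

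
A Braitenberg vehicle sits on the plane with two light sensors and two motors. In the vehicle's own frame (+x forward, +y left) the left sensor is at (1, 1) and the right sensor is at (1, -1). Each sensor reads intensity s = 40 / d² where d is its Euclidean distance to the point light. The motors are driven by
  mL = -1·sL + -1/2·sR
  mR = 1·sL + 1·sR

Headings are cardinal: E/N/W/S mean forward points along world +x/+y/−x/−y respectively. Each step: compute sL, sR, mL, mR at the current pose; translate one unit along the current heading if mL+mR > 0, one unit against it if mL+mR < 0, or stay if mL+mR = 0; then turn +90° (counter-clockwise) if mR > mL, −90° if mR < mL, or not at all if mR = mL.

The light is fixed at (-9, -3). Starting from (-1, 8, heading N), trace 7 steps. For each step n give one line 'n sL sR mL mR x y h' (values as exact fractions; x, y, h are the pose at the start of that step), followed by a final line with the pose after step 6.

0 40/193 8/45 -2572/8685 3344/8685 -1 8 N
1 4/17 20/109 -606/1853 776/1853 -1 9 W
2 8/37 40/157 -1996/5809 2736/5809 -2 9 S
3 5/26 10/41 -335/1066 465/1066 -2 8 E
4 40/193 8/45 -2572/8685 3344/8685 -1 8 N
5 4/17 20/109 -606/1853 776/1853 -1 9 W
6 8/37 40/157 -1996/5809 2736/5809 -2 9 S
final -2 8 E

n=0: pose=(-1,8,N); sL=40/193, sR=8/45; mL=-2572/8685, mR=3344/8685; mL+mR=4/45 → advance +1; mR−mL=1972/2895 → turn +1·90°
n=1: pose=(-1,9,W); sL=4/17, sR=20/109; mL=-606/1853, mR=776/1853; mL+mR=10/109 → advance +1; mR−mL=1382/1853 → turn +1·90°
n=2: pose=(-2,9,S); sL=8/37, sR=40/157; mL=-1996/5809, mR=2736/5809; mL+mR=20/157 → advance +1; mR−mL=4732/5809 → turn +1·90°
n=3: pose=(-2,8,E); sL=5/26, sR=10/41; mL=-335/1066, mR=465/1066; mL+mR=5/41 → advance +1; mR−mL=400/533 → turn +1·90°
n=4: pose=(-1,8,N); sL=40/193, sR=8/45; mL=-2572/8685, mR=3344/8685; mL+mR=4/45 → advance +1; mR−mL=1972/2895 → turn +1·90°
n=5: pose=(-1,9,W); sL=4/17, sR=20/109; mL=-606/1853, mR=776/1853; mL+mR=10/109 → advance +1; mR−mL=1382/1853 → turn +1·90°
n=6: pose=(-2,9,S); sL=8/37, sR=40/157; mL=-1996/5809, mR=2736/5809; mL+mR=20/157 → advance +1; mR−mL=4732/5809 → turn +1·90°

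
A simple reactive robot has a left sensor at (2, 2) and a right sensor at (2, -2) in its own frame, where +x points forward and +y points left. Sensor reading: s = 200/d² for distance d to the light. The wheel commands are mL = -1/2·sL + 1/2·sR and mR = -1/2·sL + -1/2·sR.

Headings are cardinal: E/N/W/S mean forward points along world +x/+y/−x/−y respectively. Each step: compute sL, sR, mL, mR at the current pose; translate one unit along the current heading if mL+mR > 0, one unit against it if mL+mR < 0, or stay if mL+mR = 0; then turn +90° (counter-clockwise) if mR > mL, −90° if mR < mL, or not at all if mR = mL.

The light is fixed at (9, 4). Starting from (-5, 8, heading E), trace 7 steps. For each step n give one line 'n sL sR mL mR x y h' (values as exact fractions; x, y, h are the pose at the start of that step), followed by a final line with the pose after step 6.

n=0: pose=(-5,8,E); sL=10/9, sR=50/37; mL=40/333, mR=-410/333; mL+mR=-10/9 → advance -1; mR−mL=-50/37 → turn -1·90°
n=1: pose=(-6,8,S); sL=200/173, sR=200/293; mL=-12000/50689, mR=-46600/50689; mL+mR=-200/173 → advance -1; mR−mL=-200/293 → turn -1·90°
n=2: pose=(-6,9,W); sL=100/149, sR=100/169; mL=-1000/25181, mR=-15900/25181; mL+mR=-100/149 → advance -1; mR−mL=-100/169 → turn -1·90°
n=3: pose=(-5,9,N); sL=40/61, sR=200/193; mL=2240/11773, mR=-9960/11773; mL+mR=-40/61 → advance -1; mR−mL=-200/193 → turn -1·90°
n=4: pose=(-5,8,E); sL=10/9, sR=50/37; mL=40/333, mR=-410/333; mL+mR=-10/9 → advance -1; mR−mL=-50/37 → turn -1·90°
n=5: pose=(-6,8,S); sL=200/173, sR=200/293; mL=-12000/50689, mR=-46600/50689; mL+mR=-200/173 → advance -1; mR−mL=-200/293 → turn -1·90°
n=6: pose=(-6,9,W); sL=100/149, sR=100/169; mL=-1000/25181, mR=-15900/25181; mL+mR=-100/149 → advance -1; mR−mL=-100/169 → turn -1·90°

0 10/9 50/37 40/333 -410/333 -5 8 E
1 200/173 200/293 -12000/50689 -46600/50689 -6 8 S
2 100/149 100/169 -1000/25181 -15900/25181 -6 9 W
3 40/61 200/193 2240/11773 -9960/11773 -5 9 N
4 10/9 50/37 40/333 -410/333 -5 8 E
5 200/173 200/293 -12000/50689 -46600/50689 -6 8 S
6 100/149 100/169 -1000/25181 -15900/25181 -6 9 W
final -5 9 N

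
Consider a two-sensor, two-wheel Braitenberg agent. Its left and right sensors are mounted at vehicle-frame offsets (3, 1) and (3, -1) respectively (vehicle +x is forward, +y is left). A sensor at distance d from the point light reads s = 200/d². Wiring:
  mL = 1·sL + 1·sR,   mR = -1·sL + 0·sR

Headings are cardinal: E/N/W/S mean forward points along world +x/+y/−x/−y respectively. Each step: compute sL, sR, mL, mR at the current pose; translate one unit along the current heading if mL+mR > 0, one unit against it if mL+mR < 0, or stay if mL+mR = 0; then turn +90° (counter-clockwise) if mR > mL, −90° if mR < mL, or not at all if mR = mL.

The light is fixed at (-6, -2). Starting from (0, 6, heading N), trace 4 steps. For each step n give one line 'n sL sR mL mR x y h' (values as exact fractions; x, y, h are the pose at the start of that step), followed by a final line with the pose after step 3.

0 100/73 20/17 3160/1241 -100/73 0 6 N
1 200/181 40/29 13040/5249 -200/181 0 7 E
2 2 25/9 43/9 -2 1 7 S
3 40/13 200/97 6480/1261 -40/13 1 6 W
final 0 6 N

n=0: pose=(0,6,N); sL=100/73, sR=20/17; mL=3160/1241, mR=-100/73; mL+mR=20/17 → advance +1; mR−mL=-4860/1241 → turn -1·90°
n=1: pose=(0,7,E); sL=200/181, sR=40/29; mL=13040/5249, mR=-200/181; mL+mR=40/29 → advance +1; mR−mL=-18840/5249 → turn -1·90°
n=2: pose=(1,7,S); sL=2, sR=25/9; mL=43/9, mR=-2; mL+mR=25/9 → advance +1; mR−mL=-61/9 → turn -1·90°
n=3: pose=(1,6,W); sL=40/13, sR=200/97; mL=6480/1261, mR=-40/13; mL+mR=200/97 → advance +1; mR−mL=-10360/1261 → turn -1·90°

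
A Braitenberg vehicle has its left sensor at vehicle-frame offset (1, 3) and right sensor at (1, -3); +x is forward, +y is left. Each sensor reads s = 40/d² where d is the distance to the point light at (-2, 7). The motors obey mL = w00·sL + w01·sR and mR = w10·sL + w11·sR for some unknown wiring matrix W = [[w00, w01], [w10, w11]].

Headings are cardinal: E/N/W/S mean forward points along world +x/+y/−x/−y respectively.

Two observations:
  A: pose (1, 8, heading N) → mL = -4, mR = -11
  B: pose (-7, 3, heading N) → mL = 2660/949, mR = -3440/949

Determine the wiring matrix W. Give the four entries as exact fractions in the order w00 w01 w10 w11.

obs A: pose=(1,8,N) → sL=10, sR=1, mL=-4, mR=-11
obs B: pose=(-7,3,N) → sL=40/73, sR=40/13, mL=2660/949, mR=-3440/949
sensor matrix S = [[10, 1], [40/73, 40/13]]; det S = 28680/949
solve [mL_A; mL_B] = S·[w00; w01] and [mR_A; mR_B] = S·[w10; w11]:
  w00 = -1/2, w01 = 1, w10 = -1, w11 = -1

-1/2 1 -1 -1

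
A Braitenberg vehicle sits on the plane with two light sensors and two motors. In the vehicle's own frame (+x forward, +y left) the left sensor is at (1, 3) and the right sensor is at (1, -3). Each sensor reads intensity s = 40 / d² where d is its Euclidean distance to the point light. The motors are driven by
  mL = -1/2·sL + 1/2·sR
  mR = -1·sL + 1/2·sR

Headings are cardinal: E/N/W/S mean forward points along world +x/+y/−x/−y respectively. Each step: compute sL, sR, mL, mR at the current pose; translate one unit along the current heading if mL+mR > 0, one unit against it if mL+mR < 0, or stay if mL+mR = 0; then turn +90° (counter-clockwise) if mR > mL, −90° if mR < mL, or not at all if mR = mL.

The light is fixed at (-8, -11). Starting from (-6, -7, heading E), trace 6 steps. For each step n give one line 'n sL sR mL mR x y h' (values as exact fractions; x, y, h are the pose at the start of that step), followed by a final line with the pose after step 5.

0 20/29 4 48/29 38/29 -6 -7 E
1 8/9 40/9 16/9 4/3 -5 -7 S
2 10 1 -9/2 -19/2 -5 -8 W
3 40/17 8/13 -192/221 -452/221 -4 -8 N
4 4/5 20/13 24/65 -2/65 -4 -9 E
5 8/13 8 48/13 44/13 -3 -9 S
final -3 -10 W

n=0: pose=(-6,-7,E); sL=20/29, sR=4; mL=48/29, mR=38/29; mL+mR=86/29 → advance +1; mR−mL=-10/29 → turn -1·90°
n=1: pose=(-5,-7,S); sL=8/9, sR=40/9; mL=16/9, mR=4/3; mL+mR=28/9 → advance +1; mR−mL=-4/9 → turn -1·90°
n=2: pose=(-5,-8,W); sL=10, sR=1; mL=-9/2, mR=-19/2; mL+mR=-14 → advance -1; mR−mL=-5 → turn -1·90°
n=3: pose=(-4,-8,N); sL=40/17, sR=8/13; mL=-192/221, mR=-452/221; mL+mR=-644/221 → advance -1; mR−mL=-20/17 → turn -1·90°
n=4: pose=(-4,-9,E); sL=4/5, sR=20/13; mL=24/65, mR=-2/65; mL+mR=22/65 → advance +1; mR−mL=-2/5 → turn -1·90°
n=5: pose=(-3,-9,S); sL=8/13, sR=8; mL=48/13, mR=44/13; mL+mR=92/13 → advance +1; mR−mL=-4/13 → turn -1·90°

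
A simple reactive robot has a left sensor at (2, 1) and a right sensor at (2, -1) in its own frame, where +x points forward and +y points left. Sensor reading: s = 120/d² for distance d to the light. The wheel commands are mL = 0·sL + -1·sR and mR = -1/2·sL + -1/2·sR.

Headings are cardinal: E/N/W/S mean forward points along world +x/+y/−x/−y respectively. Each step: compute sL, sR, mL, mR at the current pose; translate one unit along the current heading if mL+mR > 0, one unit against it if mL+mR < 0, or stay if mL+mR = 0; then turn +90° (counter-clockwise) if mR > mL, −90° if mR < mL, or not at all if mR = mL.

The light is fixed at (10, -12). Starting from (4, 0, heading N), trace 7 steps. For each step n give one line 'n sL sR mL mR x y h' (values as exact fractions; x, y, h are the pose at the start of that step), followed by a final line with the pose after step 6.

0 24/49 120/221 -120/221 -5592/10829 4 0 N
1 30/41 15/26 -15/26 -1395/2132 4 -1 W
2 24/41 24/37 -24/37 -936/1517 5 -1 N
3 12/13 12/17 -12/17 -180/221 5 -2 W
4 120/169 40/51 -40/51 -6440/8619 6 -2 N
5 6/5 15/17 -15/17 -177/170 6 -3 W
6 120/137 24/25 -24/25 -3144/3425 7 -3 N
final 7 -4 W

n=0: pose=(4,0,N); sL=24/49, sR=120/221; mL=-120/221, mR=-5592/10829; mL+mR=-11472/10829 → advance -1; mR−mL=288/10829 → turn +1·90°
n=1: pose=(4,-1,W); sL=30/41, sR=15/26; mL=-15/26, mR=-1395/2132; mL+mR=-2625/2132 → advance -1; mR−mL=-165/2132 → turn -1·90°
n=2: pose=(5,-1,N); sL=24/41, sR=24/37; mL=-24/37, mR=-936/1517; mL+mR=-1920/1517 → advance -1; mR−mL=48/1517 → turn +1·90°
n=3: pose=(5,-2,W); sL=12/13, sR=12/17; mL=-12/17, mR=-180/221; mL+mR=-336/221 → advance -1; mR−mL=-24/221 → turn -1·90°
n=4: pose=(6,-2,N); sL=120/169, sR=40/51; mL=-40/51, mR=-6440/8619; mL+mR=-4400/2873 → advance -1; mR−mL=320/8619 → turn +1·90°
n=5: pose=(6,-3,W); sL=6/5, sR=15/17; mL=-15/17, mR=-177/170; mL+mR=-327/170 → advance -1; mR−mL=-27/170 → turn -1·90°
n=6: pose=(7,-3,N); sL=120/137, sR=24/25; mL=-24/25, mR=-3144/3425; mL+mR=-6432/3425 → advance -1; mR−mL=144/3425 → turn +1·90°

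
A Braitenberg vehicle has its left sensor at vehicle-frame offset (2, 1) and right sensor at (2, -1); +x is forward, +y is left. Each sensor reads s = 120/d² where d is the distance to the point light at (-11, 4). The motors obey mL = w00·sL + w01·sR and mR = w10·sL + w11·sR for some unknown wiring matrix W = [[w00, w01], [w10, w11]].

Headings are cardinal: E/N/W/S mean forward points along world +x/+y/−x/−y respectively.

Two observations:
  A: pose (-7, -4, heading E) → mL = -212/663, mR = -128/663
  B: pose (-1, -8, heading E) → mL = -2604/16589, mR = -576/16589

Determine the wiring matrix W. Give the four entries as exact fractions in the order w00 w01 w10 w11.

obs A: pose=(-7,-4,E) → sL=24/17, sR=40/39, mL=-212/663, mR=-128/663
obs B: pose=(-1,-8,E) → sL=24/53, sR=120/313, mL=-2604/16589, mR=-576/16589
sensor matrix S = [[24/17, 40/39], [24/53, 120/313]]; det S = 281600/3666169
solve [mL_A; mL_B] = S·[w00; w01] and [mR_A; mR_B] = S·[w10; w11]:
  w00 = 1/2, w01 = -1, w10 = -1/2, w11 = 1/2

1/2 -1 -1/2 1/2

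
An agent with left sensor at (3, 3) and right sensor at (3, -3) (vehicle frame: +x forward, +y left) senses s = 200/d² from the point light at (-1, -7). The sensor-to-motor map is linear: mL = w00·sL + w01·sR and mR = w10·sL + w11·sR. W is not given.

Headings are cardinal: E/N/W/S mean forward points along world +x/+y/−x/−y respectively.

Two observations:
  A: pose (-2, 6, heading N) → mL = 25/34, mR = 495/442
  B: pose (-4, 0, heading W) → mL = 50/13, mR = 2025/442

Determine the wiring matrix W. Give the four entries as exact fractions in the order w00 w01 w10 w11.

obs A: pose=(-2,6,N) → sL=25/34, sR=10/13, mL=25/34, mR=495/442
obs B: pose=(-4,0,W) → sL=50/13, sR=25/17, mL=50/13, mR=2025/442
sensor matrix S = [[25/34, 10/13], [50/13, 25/17]]; det S = -183375/97682
solve [mL_A; mL_B] = S·[w00; w01] and [mR_A; mR_B] = S·[w10; w11]:
  w00 = 1, w01 = 0, w10 = 1, w11 = 1/2

1 0 1 1/2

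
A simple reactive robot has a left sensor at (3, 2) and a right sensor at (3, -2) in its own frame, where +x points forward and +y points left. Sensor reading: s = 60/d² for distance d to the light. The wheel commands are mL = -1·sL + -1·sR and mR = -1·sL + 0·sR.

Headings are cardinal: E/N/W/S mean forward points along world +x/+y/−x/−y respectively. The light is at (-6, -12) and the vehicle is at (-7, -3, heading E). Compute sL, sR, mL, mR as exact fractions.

12/25 60/53 -2136/1325 -12/25

left sensor world pos  = (-4, -1); dL² = 125
right sensor world pos = (-4, -5); dR² = 53
sL = 60/125 = 12/25
sR = 60/53 = 60/53
mL = -1·sL + -1·sR = -2136/1325
mR = -1·sL + 0·sR = -12/25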